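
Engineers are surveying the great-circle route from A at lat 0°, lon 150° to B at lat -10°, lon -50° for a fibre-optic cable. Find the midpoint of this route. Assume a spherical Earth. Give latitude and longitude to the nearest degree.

Write both endpoints as unit vectors p₁, p₂ with components (cos φ cos λ, cos φ sin λ, sin φ).
The central angle between the endpoints is δ = arccos(p₁·p₂) ≈ 2.753 rad (157.7°).
Interpolate at f = 1/2 with slerp weights a = sin((1−f)δ)/sin δ ≈ 2.589, b = sin(fδ)/sin δ ≈ 2.589.
p = a·p₁ + b·p₂ ≈ (-0.603, -0.659, -0.450); φ = arcsin(p_z) ≈ -26.72°, λ = atan2(p_y, p_x) ≈ -132.49°.

≈ lat -27°, lon -132°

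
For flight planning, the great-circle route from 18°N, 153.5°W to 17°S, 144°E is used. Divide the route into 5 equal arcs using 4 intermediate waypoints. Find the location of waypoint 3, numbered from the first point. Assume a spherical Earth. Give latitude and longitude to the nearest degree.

≈ 3°S, 169°E

Convert each endpoint to a unit vector on the sphere (x = cos φ cos λ, y = cos φ sin λ, z = sin φ).
The central angle between the endpoints is δ = arccos(p₁·p₂) ≈ 1.235 rad (70.8°).
Interpolate at f = 3/5 with slerp weights a = sin((1−f)δ)/sin δ ≈ 0.502, b = sin(fδ)/sin δ ≈ 0.715.
p = a·p₁ + b·p₂ ≈ (-0.981, 0.189, -0.054); φ = arcsin(p_z) ≈ -3.09°, λ = atan2(p_y, p_x) ≈ 169.10°.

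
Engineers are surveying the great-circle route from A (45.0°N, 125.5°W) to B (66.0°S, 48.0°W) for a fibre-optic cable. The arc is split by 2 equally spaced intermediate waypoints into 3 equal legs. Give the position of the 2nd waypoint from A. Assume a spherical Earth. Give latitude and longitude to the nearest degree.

≈ (32°S, 90°W)

From cos δ = sin φ₁ sin φ₂ + cos φ₁ cos φ₂ cos Δλ, the central angle is δ ≈ 2.194 rad (125.7°).
Interpolate at f = 2/3 with slerp weights a = sin((1−f)δ)/sin δ ≈ 0.823, b = sin(fδ)/sin δ ≈ 1.224.
p = a·p₁ + b·p₂ ≈ (-0.005, -0.844, -0.537); φ = arcsin(p_z) ≈ -32.47°, λ = atan2(p_y, p_x) ≈ -90.31°.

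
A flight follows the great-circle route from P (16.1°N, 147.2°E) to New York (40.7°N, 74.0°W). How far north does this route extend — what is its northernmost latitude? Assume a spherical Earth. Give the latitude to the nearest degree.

The great circle lies in the plane with unit normal n̂ = (p₁ × p₂)/|p₁ × p₂|.
Here n̂_z ≈ +0.516; the vertex latitude is φ_max = arccos|n̂_z| ≈ 58.9°.
Check via Clairaut: cos φ_max = |cos φ₁| · sin C = cos(16.1°)·sin(32.5°) ≈ 0.516, again giving ≈ 58.9°.

≈ 59°N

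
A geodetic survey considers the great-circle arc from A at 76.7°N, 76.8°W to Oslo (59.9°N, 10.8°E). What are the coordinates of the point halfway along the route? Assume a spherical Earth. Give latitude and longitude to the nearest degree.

≈ 73°N, 13°W

Write both endpoints as unit vectors p₁, p₂ with components (cos φ cos λ, cos φ sin λ, sin φ).
The central angle between the endpoints is δ = arccos(p₁·p₂) ≈ 0.561 rad (32.1°).
Interpolate at f = 1/2 with slerp weights a = sin((1−f)δ)/sin δ ≈ 0.520, b = sin(fδ)/sin δ ≈ 0.520.
p = a·p₁ + b·p₂ ≈ (0.284, -0.068, 0.957); φ = arcsin(p_z) ≈ 73.05°, λ = atan2(p_y, p_x) ≈ -13.41°.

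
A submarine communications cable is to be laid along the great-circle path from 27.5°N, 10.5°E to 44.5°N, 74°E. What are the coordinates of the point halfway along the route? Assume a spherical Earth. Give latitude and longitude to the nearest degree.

From cos δ = sin φ₁ sin φ₂ + cos φ₁ cos φ₂ cos Δλ, the central angle is δ ≈ 0.920 rad (52.7°).
Interpolate at f = 1/2 with slerp weights a = sin((1−f)δ)/sin δ ≈ 0.558, b = sin(fδ)/sin δ ≈ 0.558.
p = a·p₁ + b·p₂ ≈ (0.596, 0.473, 0.649); φ = arcsin(p_z) ≈ 40.45°, λ = atan2(p_y, p_x) ≈ 38.41°.

≈ 40°N, 38°E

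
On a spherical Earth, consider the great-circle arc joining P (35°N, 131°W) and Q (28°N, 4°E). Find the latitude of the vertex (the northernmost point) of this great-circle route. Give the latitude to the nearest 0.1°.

The great circle lies in the plane with unit normal n̂ = (p₁ × p₂)/|p₁ × p₂|.
Here n̂_z ≈ +0.527; the vertex latitude is φ_max = arccos|n̂_z| ≈ 58.2°.
Check via Clairaut: cos φ_max = |cos φ₁| · sin C = cos(35.0°)·sin(40.1°) ≈ 0.527, again giving ≈ 58.2°.

≈ 58.2°N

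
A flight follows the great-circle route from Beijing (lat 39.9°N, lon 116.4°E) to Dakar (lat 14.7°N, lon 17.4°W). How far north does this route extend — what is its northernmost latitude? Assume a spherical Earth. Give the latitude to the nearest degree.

The great circle lies in the plane with unit normal n̂ = (p₁ × p₂)/|p₁ × p₂|.
Here n̂_z ≈ -0.572; the vertex latitude is φ_max = arccos|n̂_z| ≈ 55.1°.

≈ 55°N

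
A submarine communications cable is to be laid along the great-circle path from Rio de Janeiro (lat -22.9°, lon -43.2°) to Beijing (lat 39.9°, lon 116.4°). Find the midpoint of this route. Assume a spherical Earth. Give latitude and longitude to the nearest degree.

≈ lat 37°, lon 10°

Write both endpoints as unit vectors p₁, p₂ with components (cos φ cos λ, cos φ sin λ, sin φ).
The central angle between the endpoints is δ = arccos(p₁·p₂) ≈ 2.719 rad (155.8°).
Interpolate at f = 1/2 with slerp weights a = sin((1−f)δ)/sin δ ≈ 2.383, b = sin(fδ)/sin δ ≈ 2.383.
p = a·p₁ + b·p₂ ≈ (0.787, 0.135, 0.601); φ = arcsin(p_z) ≈ 36.97°, λ = atan2(p_y, p_x) ≈ 9.71°.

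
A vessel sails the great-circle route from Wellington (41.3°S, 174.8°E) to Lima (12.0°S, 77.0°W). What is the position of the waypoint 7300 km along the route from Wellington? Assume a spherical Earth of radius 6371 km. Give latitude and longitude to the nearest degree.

≈ 31°S, 101°W

The haversine formula gives a central angle δ ≈ 1.663 rad (95.3°) between the endpoints. The total great-circle distance is δ·R ≈ 1.663 × 6371 ≈ 10596 km, so the target fraction is f = 7300/10596 ≈ 0.689.
Interpolate at f ≈ 0.689 with slerp weights a = sin((1−f)δ)/sin δ ≈ 0.497, b = sin(fδ)/sin δ ≈ 0.915.
p = a·p₁ + b·p₂ ≈ (-0.170, -0.838, -0.518); φ = arcsin(p_z) ≈ -31.20°, λ = atan2(p_y, p_x) ≈ -101.49°.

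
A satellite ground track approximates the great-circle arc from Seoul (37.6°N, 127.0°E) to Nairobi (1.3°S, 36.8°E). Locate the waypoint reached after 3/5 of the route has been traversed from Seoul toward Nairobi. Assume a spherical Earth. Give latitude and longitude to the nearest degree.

≈ (20°N, 67°E)

The haversine formula gives a central angle δ ≈ 1.587 rad (91.0°) between the endpoints.
Interpolate at f = 3/5 with slerp weights a = sin((1−f)δ)/sin δ ≈ 0.593, b = sin(fδ)/sin δ ≈ 0.815.
p = a·p₁ + b·p₂ ≈ (0.370, 0.863, 0.343); φ = arcsin(p_z) ≈ 20.09°, λ = atan2(p_y, p_x) ≈ 66.83°.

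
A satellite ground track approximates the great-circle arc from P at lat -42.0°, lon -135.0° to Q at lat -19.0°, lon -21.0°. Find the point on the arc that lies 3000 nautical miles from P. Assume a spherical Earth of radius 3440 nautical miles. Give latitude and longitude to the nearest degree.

≈ lat -46°, lon -63°

Write both endpoints as unit vectors p₁, p₂ with components (cos φ cos λ, cos φ sin λ, sin φ).
The central angle between the endpoints is δ = arccos(p₁·p₂) ≈ 1.639 rad (93.9°). The total great-circle distance is δ·R ≈ 1.639 × 3440 ≈ 5637 nmi, so the target fraction is f = 3000/5637 ≈ 0.532.
Interpolate at f ≈ 0.532 with slerp weights a = sin((1−f)δ)/sin δ ≈ 0.695, b = sin(fδ)/sin δ ≈ 0.767.
p = a·p₁ + b·p₂ ≈ (0.312, -0.625, -0.715); φ = arcsin(p_z) ≈ -45.66°, λ = atan2(p_y, p_x) ≈ -63.49°.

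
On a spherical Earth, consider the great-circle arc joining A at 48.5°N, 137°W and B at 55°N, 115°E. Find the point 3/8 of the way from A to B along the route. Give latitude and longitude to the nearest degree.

From cos δ = sin φ₁ sin φ₂ + cos φ₁ cos φ₂ cos Δλ, the central angle is δ ≈ 1.052 rad (60.3°).
Interpolate at f = 3/8 with slerp weights a = sin((1−f)δ)/sin δ ≈ 0.704, b = sin(fδ)/sin δ ≈ 0.443.
p = a·p₁ + b·p₂ ≈ (-0.448, -0.088, 0.890); φ = arcsin(p_z) ≈ 62.82°, λ = atan2(p_y, p_x) ≈ -168.90°.

≈ 63°N, 169°W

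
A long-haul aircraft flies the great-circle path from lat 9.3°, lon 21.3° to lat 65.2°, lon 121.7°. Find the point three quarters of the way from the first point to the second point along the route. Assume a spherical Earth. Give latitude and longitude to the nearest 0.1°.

≈ lat 61.7°, lon 73.1°

Convert each endpoint to a unit vector on the sphere (x = cos φ cos λ, y = cos φ sin λ, z = sin φ).
The central angle between the endpoints is δ = arccos(p₁·p₂) ≈ 1.499 rad (85.9°).
Interpolate at f = 3/4 with slerp weights a = sin((1−f)δ)/sin δ ≈ 0.367, b = sin(fδ)/sin δ ≈ 0.904.
p = a·p₁ + b·p₂ ≈ (0.138, 0.454, 0.880); φ = arcsin(p_z) ≈ 61.66°, λ = atan2(p_y, p_x) ≈ 73.09°.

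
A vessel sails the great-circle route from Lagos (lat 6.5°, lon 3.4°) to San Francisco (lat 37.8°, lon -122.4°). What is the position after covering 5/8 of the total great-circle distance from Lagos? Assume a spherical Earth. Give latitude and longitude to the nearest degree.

Write both endpoints as unit vectors p₁, p₂ with components (cos φ cos λ, cos φ sin λ, sin φ).
The central angle between the endpoints is δ = arccos(p₁·p₂) ≈ 1.971 rad (112.9°).
Interpolate at f = 5/8 with slerp weights a = sin((1−f)δ)/sin δ ≈ 0.732, b = sin(fδ)/sin δ ≈ 1.024.
p = a·p₁ + b·p₂ ≈ (0.292, -0.640, 0.711); φ = arcsin(p_z) ≈ 45.28°, λ = atan2(p_y, p_x) ≈ -65.48°.

≈ lat 45°, lon -65°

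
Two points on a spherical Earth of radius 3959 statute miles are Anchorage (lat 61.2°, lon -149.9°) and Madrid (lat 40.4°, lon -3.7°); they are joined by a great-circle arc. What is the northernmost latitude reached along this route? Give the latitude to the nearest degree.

The great circle lies in the plane with unit normal n̂ = (p₁ × p₂)/|p₁ × p₂|.
Here n̂_z ≈ +0.212; the vertex latitude is φ_max = arccos|n̂_z| ≈ 77.8°.
Check via Clairaut: cos φ_max = |cos φ₁| · sin C = cos(61.2°)·sin(26.0°) ≈ 0.212, again giving ≈ 77.8°.

≈ 78°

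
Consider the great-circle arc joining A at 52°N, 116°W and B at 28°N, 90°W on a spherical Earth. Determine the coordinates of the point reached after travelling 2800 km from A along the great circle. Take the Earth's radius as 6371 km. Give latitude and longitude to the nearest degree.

≈ 33°N, 94°W

The haversine formula gives a central angle δ ≈ 0.538 rad (30.8°) between the endpoints. The total great-circle distance is δ·R ≈ 0.538 × 6371 ≈ 3430 km, so the target fraction is f = 2800/3430 ≈ 0.816.
Interpolate at f ≈ 0.816 with slerp weights a = sin((1−f)δ)/sin δ ≈ 0.193, b = sin(fδ)/sin δ ≈ 0.830.
p = a·p₁ + b·p₂ ≈ (-0.052, -0.839, 0.541); φ = arcsin(p_z) ≈ 32.77°, λ = atan2(p_y, p_x) ≈ -93.54°.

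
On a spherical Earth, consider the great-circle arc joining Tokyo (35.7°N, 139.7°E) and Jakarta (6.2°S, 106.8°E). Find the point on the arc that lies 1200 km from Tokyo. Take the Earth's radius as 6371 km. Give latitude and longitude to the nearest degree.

Write both endpoints as unit vectors p₁, p₂ with components (cos φ cos λ, cos φ sin λ, sin φ).
The central angle between the endpoints is δ = arccos(p₁·p₂) ≈ 0.909 rad (52.1°). The total great-circle distance is δ·R ≈ 0.909 × 6371 ≈ 5789 km, so the target fraction is f = 1200/5789 ≈ 0.207.
Interpolate at f ≈ 0.207 with slerp weights a = sin((1−f)δ)/sin δ ≈ 0.836, b = sin(fδ)/sin δ ≈ 0.237.
p = a·p₁ + b·p₂ ≈ (-0.586, 0.665, 0.462); φ = arcsin(p_z) ≈ 27.54°, λ = atan2(p_y, p_x) ≈ 131.39°.

≈ 28°N, 131°E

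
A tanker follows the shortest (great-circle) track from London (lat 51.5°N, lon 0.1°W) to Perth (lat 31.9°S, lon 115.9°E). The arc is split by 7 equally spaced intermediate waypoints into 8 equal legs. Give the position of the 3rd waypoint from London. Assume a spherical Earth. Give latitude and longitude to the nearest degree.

The haversine formula gives a central angle δ ≈ 2.272 rad (130.2°) between the endpoints.
Interpolate at f = 3/8 with slerp weights a = sin((1−f)δ)/sin δ ≈ 1.294, b = sin(fδ)/sin δ ≈ 0.985.
p = a·p₁ + b·p₂ ≈ (0.440, 0.751, 0.492); φ = arcsin(p_z) ≈ 29.48°, λ = atan2(p_y, p_x) ≈ 59.62°.

≈ lat 29°N, lon 60°E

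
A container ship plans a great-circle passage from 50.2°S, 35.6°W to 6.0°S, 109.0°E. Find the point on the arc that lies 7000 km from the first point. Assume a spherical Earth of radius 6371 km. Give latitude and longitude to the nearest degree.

Write both endpoints as unit vectors p₁, p₂ with components (cos φ cos λ, cos φ sin λ, sin φ).
The central angle between the endpoints is δ = arccos(p₁·p₂) ≈ 2.025 rad (116.0°). The total great-circle distance is δ·R ≈ 2.025 × 6371 ≈ 12900 km, so the target fraction is f = 7000/12900 ≈ 0.543.
Interpolate at f ≈ 0.543 with slerp weights a = sin((1−f)δ)/sin δ ≈ 0.889, b = sin(fδ)/sin δ ≈ 0.991.
p = a·p₁ + b·p₂ ≈ (0.142, 0.601, -0.787); φ = arcsin(p_z) ≈ -51.90°, λ = atan2(p_y, p_x) ≈ 76.69°.

≈ 52°S, 77°E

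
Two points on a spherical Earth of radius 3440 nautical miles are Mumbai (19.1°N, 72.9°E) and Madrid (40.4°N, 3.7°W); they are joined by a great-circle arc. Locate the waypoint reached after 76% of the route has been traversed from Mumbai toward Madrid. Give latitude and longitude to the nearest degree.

≈ 40°N, 18°E

Write both endpoints as unit vectors p₁, p₂ with components (cos φ cos λ, cos φ sin λ, sin φ).
The central angle between the endpoints is δ = arccos(p₁·p₂) ≈ 1.182 rad (67.7°).
Interpolate at f = 0.76 with slerp weights a = sin((1−f)δ)/sin δ ≈ 0.302, b = sin(fδ)/sin δ ≈ 0.845.
p = a·p₁ + b·p₂ ≈ (0.727, 0.232, 0.647); φ = arcsin(p_z) ≈ 40.31°, λ = atan2(p_y, p_x) ≈ 17.69°.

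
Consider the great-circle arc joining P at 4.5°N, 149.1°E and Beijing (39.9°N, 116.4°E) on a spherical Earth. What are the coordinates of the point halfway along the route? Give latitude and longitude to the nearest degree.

≈ 23°N, 135°E

Write both endpoints as unit vectors p₁, p₂ with components (cos φ cos λ, cos φ sin λ, sin φ).
The central angle between the endpoints is δ = arccos(p₁·p₂) ≈ 0.804 rad (46.1°).
Interpolate at f = 1/2 with slerp weights a = sin((1−f)δ)/sin δ ≈ 0.543, b = sin(fδ)/sin δ ≈ 0.543.
p = a·p₁ + b·p₂ ≈ (-0.650, 0.651, 0.391); φ = arcsin(p_z) ≈ 23.02°, λ = atan2(p_y, p_x) ≈ 134.94°.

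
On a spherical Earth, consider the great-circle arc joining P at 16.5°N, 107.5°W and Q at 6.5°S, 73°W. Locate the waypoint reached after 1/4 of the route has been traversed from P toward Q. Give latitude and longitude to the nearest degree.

Convert each endpoint to a unit vector on the sphere (x = cos φ cos λ, y = cos φ sin λ, z = sin φ).
The central angle between the endpoints is δ = arccos(p₁·p₂) ≈ 0.718 rad (41.2°).
Interpolate at f = 1/4 with slerp weights a = sin((1−f)δ)/sin δ ≈ 0.780, b = sin(fδ)/sin δ ≈ 0.271.
p = a·p₁ + b·p₂ ≈ (-0.146, -0.971, 0.191); φ = arcsin(p_z) ≈ 10.99°, λ = atan2(p_y, p_x) ≈ -98.55°.

≈ 11°N, 99°W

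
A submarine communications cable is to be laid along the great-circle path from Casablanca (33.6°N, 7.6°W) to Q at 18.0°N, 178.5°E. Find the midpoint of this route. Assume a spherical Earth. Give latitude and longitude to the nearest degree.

≈ 80°N, 146°W

From cos δ = sin φ₁ sin φ₂ + cos φ₁ cos φ₂ cos Δλ, the central angle is δ ≈ 2.235 rad (128.1°).
Interpolate at f = 1/2 with slerp weights a = sin((1−f)δ)/sin δ ≈ 1.142, b = sin(fδ)/sin δ ≈ 1.142.
p = a·p₁ + b·p₂ ≈ (-0.143, -0.097, 0.985); φ = arcsin(p_z) ≈ 80.04°, λ = atan2(p_y, p_x) ≈ -145.73°.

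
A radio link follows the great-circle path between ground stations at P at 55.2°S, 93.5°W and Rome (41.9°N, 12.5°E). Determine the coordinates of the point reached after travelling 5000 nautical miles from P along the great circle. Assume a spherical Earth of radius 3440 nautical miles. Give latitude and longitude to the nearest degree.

≈ 4°N, 21°W

Convert each endpoint to a unit vector on the sphere (x = cos φ cos λ, y = cos φ sin λ, z = sin φ).
The central angle between the endpoints is δ = arccos(p₁·p₂) ≈ 2.299 rad (131.7°). The total great-circle distance is δ·R ≈ 2.299 × 3440 ≈ 7908 nmi, so the target fraction is f = 5000/7908 ≈ 0.632.
Interpolate at f ≈ 0.632 with slerp weights a = sin((1−f)δ)/sin δ ≈ 1.002, b = sin(fδ)/sin δ ≈ 1.331.
p = a·p₁ + b·p₂ ≈ (0.932, -0.357, 0.065); φ = arcsin(p_z) ≈ 3.75°, λ = atan2(p_y, p_x) ≈ -20.95°.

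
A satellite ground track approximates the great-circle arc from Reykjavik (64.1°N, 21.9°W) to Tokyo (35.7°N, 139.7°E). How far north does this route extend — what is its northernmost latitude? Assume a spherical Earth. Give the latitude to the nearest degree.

The great circle lies in the plane with unit normal n̂ = (p₁ × p₂)/|p₁ × p₂|.
Here n̂_z ≈ +0.114; the vertex latitude is φ_max = arccos|n̂_z| ≈ 83.5°.

≈ 83°N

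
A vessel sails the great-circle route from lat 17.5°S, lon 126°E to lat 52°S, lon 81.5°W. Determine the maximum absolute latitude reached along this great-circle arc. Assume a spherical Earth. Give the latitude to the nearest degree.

≈ 74°S

The great circle lies in the plane with unit normal n̂ = (p₁ × p₂)/|p₁ × p₂|.
Here n̂_z ≈ +0.283; the vertex latitude is φ_max = arccos|n̂_z| ≈ 73.6°.
Check via Clairaut: cos φ_max = |cos φ₁| · sin C = cos(17.5°)·sin(162.8°) ≈ 0.283, again giving ≈ 73.6°.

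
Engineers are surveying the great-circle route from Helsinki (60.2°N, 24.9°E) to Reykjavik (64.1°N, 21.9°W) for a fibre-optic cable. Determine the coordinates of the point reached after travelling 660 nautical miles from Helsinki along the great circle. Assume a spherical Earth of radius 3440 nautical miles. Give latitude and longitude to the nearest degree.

Convert each endpoint to a unit vector on the sphere (x = cos φ cos λ, y = cos φ sin λ, z = sin φ).
The central angle between the endpoints is δ = arccos(p₁·p₂) ≈ 0.379 rad (21.7°). The total great-circle distance is δ·R ≈ 0.379 × 3440 ≈ 1302 nmi, so the target fraction is f = 660/1302 ≈ 0.507.
Interpolate at f ≈ 0.507 with slerp weights a = sin((1−f)δ)/sin δ ≈ 0.502, b = sin(fδ)/sin δ ≈ 0.516.
p = a·p₁ + b·p₂ ≈ (0.435, 0.021, 0.900); φ = arcsin(p_z) ≈ 64.15°, λ = atan2(p_y, p_x) ≈ 2.76°.

≈ 64°N, 3°E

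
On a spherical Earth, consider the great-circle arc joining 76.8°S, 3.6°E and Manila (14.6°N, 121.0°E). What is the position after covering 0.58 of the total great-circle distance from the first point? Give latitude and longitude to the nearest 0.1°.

≈ 30.6°S, 110.5°E

From cos δ = sin φ₁ sin φ₂ + cos φ₁ cos φ₂ cos Δλ, the central angle is δ ≈ 1.925 rad (110.3°).
Interpolate at f = 0.58 with slerp weights a = sin((1−f)δ)/sin δ ≈ 0.771, b = sin(fδ)/sin δ ≈ 0.958.
p = a·p₁ + b·p₂ ≈ (-0.302, 0.806, -0.509); φ = arcsin(p_z) ≈ -30.62°, λ = atan2(p_y, p_x) ≈ 110.53°.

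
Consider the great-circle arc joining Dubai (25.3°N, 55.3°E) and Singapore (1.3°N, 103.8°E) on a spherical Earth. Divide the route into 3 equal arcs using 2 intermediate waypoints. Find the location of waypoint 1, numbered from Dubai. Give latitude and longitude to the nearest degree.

≈ 19°N, 73°E

The haversine formula gives a central angle δ ≈ 0.916 rad (52.5°) between the endpoints.
Interpolate at f = 1/3 with slerp weights a = sin((1−f)δ)/sin δ ≈ 0.723, b = sin(fδ)/sin δ ≈ 0.379.
p = a·p₁ + b·p₂ ≈ (0.282, 0.905, 0.318); φ = arcsin(p_z) ≈ 18.52°, λ = atan2(p_y, p_x) ≈ 72.72°.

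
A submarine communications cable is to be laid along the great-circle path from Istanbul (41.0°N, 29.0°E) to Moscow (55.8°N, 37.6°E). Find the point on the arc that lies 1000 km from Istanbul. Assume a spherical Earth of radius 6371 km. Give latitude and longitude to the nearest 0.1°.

≈ 49.5°N, 33.3°E

Convert each endpoint to a unit vector on the sphere (x = cos φ cos λ, y = cos φ sin λ, z = sin φ).
The central angle between the endpoints is δ = arccos(p₁·p₂) ≈ 0.276 rad (15.8°). The total great-circle distance is δ·R ≈ 0.276 × 6371 ≈ 1761 km, so the target fraction is f = 1000/1761 ≈ 0.568.
Interpolate at f ≈ 0.568 with slerp weights a = sin((1−f)δ)/sin δ ≈ 0.437, b = sin(fδ)/sin δ ≈ 0.573.
p = a·p₁ + b·p₂ ≈ (0.543, 0.356, 0.760); φ = arcsin(p_z) ≈ 49.48°, λ = atan2(p_y, p_x) ≈ 33.25°.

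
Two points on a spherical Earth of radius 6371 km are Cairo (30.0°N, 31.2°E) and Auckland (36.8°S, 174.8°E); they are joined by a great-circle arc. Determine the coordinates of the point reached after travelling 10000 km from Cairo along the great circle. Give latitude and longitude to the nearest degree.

Convert each endpoint to a unit vector on the sphere (x = cos φ cos λ, y = cos φ sin λ, z = sin φ).
The central angle between the endpoints is δ = arccos(p₁·p₂) ≈ 2.602 rad (149.1°). The total great-circle distance is δ·R ≈ 2.602 × 6371 ≈ 16574 km, so the target fraction is f = 10000/16574 ≈ 0.603.
Interpolate at f ≈ 0.603 with slerp weights a = sin((1−f)δ)/sin δ ≈ 1.669, b = sin(fδ)/sin δ ≈ 1.945.
p = a·p₁ + b·p₂ ≈ (-0.314, 0.890, -0.330); φ = arcsin(p_z) ≈ -19.29°, λ = atan2(p_y, p_x) ≈ 109.46°.

≈ (19°S, 109°E)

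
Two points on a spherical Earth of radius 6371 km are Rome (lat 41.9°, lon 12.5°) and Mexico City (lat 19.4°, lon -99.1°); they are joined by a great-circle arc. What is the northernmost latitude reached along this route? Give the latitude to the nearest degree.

The great circle lies in the plane with unit normal n̂ = (p₁ × p₂)/|p₁ × p₂|.
Here n̂_z ≈ -0.653; the vertex latitude is φ_max = arccos|n̂_z| ≈ 49.2°.

≈ 49°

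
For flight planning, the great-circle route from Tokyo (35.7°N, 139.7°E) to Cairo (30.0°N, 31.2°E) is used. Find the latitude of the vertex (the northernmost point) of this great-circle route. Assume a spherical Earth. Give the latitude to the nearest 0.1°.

The great circle lies in the plane with unit normal n̂ = (p₁ × p₂)/|p₁ × p₂|.
Here n̂_z ≈ -0.669; the vertex latitude is φ_max = arccos|n̂_z| ≈ 48.0°.
Check via Clairaut: cos φ_max = |cos φ₁| · sin C = cos(35.7°)·sin(55.4°) ≈ 0.669, again giving ≈ 48.0°.

≈ 48.0°N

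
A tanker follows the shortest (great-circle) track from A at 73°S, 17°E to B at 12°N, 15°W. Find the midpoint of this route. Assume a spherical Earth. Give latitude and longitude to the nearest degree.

Convert each endpoint to a unit vector on the sphere (x = cos φ cos λ, y = cos φ sin λ, z = sin φ).
The central angle between the endpoints is δ = arccos(p₁·p₂) ≈ 1.527 rad (87.5°).
Interpolate at f = 1/2 with slerp weights a = sin((1−f)δ)/sin δ ≈ 0.692, b = sin(fδ)/sin δ ≈ 0.692.
p = a·p₁ + b·p₂ ≈ (0.847, -0.116, -0.518); φ = arcsin(p_z) ≈ -31.20°, λ = atan2(p_y, p_x) ≈ -7.80°.

≈ 31°S, 8°W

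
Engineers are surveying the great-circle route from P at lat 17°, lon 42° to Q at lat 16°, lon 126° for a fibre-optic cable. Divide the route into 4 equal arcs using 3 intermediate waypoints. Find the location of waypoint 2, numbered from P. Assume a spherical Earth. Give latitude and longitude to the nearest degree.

≈ lat 22°, lon 84°

The haversine formula gives a central angle δ ≈ 1.393 rad (79.8°) between the endpoints.
Interpolate at f = 2/4 with slerp weights a = sin((1−f)δ)/sin δ ≈ 0.652, b = sin(fδ)/sin δ ≈ 0.652.
p = a·p₁ + b·p₂ ≈ (0.095, 0.924, 0.370); φ = arcsin(p_z) ≈ 21.73°, λ = atan2(p_y, p_x) ≈ 84.13°.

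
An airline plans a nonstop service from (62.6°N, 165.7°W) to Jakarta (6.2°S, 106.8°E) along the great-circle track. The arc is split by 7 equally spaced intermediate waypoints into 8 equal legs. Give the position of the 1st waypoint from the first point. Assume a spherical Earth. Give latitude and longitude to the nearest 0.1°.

≈ (59.4°N, 170.7°E)

Convert each endpoint to a unit vector on the sphere (x = cos φ cos λ, y = cos φ sin λ, z = sin φ).
The central angle between the endpoints is δ = arccos(p₁·p₂) ≈ 1.647 rad (94.4°).
Interpolate at f = 1/8 with slerp weights a = sin((1−f)δ)/sin δ ≈ 0.994, b = sin(fδ)/sin δ ≈ 0.205.
p = a·p₁ + b·p₂ ≈ (-0.502, 0.082, 0.861); φ = arcsin(p_z) ≈ 59.40°, λ = atan2(p_y, p_x) ≈ 170.72°.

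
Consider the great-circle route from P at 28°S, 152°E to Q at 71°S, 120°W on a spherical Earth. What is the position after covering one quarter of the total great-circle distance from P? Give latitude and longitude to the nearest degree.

≈ 42°S, 160°E

The haversine formula gives a central angle δ ≈ 1.100 rad (63.0°) between the endpoints.
Interpolate at f = 1/4 with slerp weights a = sin((1−f)δ)/sin δ ≈ 0.824, b = sin(fδ)/sin δ ≈ 0.305.
p = a·p₁ + b·p₂ ≈ (-0.692, 0.256, -0.675); φ = arcsin(p_z) ≈ -42.45°, λ = atan2(p_y, p_x) ≈ 159.72°.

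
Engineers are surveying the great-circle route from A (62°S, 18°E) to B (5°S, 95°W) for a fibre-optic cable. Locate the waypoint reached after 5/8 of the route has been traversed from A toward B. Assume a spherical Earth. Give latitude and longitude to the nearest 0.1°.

≈ (36.7°S, 76.4°W)

From cos δ = sin φ₁ sin φ₂ + cos φ₁ cos φ₂ cos Δλ, the central angle is δ ≈ 1.677 rad (96.1°).
Interpolate at f = 5/8 with slerp weights a = sin((1−f)δ)/sin δ ≈ 0.591, b = sin(fδ)/sin δ ≈ 0.871.
p = a·p₁ + b·p₂ ≈ (0.188, -0.779, -0.598); φ = arcsin(p_z) ≈ -36.74°, λ = atan2(p_y, p_x) ≈ -76.40°.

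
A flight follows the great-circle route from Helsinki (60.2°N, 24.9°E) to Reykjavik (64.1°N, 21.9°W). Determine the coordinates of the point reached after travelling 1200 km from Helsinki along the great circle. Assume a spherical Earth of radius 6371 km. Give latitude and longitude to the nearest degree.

The haversine formula gives a central angle δ ≈ 0.379 rad (21.7°) between the endpoints. The total great-circle distance is δ·R ≈ 0.379 × 6371 ≈ 2412 km, so the target fraction is f = 1200/2412 ≈ 0.498.
Interpolate at f ≈ 0.498 with slerp weights a = sin((1−f)δ)/sin δ ≈ 0.512, b = sin(fδ)/sin δ ≈ 0.507.
p = a·p₁ + b·p₂ ≈ (0.436, 0.024, 0.900); φ = arcsin(p_z) ≈ 64.11°, λ = atan2(p_y, p_x) ≈ 3.22°.

≈ (64°N, 3°E)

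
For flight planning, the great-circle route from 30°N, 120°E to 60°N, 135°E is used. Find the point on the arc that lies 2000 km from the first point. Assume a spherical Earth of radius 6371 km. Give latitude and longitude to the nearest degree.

≈ 47°N, 126°E

From cos δ = sin φ₁ sin φ₂ + cos φ₁ cos φ₂ cos Δλ, the central angle is δ ≈ 0.552 rad (31.6°). The total great-circle distance is δ·R ≈ 0.552 × 6371 ≈ 3519 km, so the target fraction is f = 2000/3519 ≈ 0.568.
Interpolate at f ≈ 0.568 with slerp weights a = sin((1−f)δ)/sin δ ≈ 0.450, b = sin(fδ)/sin δ ≈ 0.588.
p = a·p₁ + b·p₂ ≈ (-0.403, 0.546, 0.735); φ = arcsin(p_z) ≈ 47.28°, λ = atan2(p_y, p_x) ≈ 126.45°.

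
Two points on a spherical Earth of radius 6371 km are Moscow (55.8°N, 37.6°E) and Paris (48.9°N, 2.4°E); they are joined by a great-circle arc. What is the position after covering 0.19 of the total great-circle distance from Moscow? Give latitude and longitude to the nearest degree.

≈ 55°N, 30°E

Convert each endpoint to a unit vector on the sphere (x = cos φ cos λ, y = cos φ sin λ, z = sin φ).
The central angle between the endpoints is δ = arccos(p₁·p₂) ≈ 0.389 rad (22.3°).
Interpolate at f = 0.19 with slerp weights a = sin((1−f)δ)/sin δ ≈ 0.817, b = sin(fδ)/sin δ ≈ 0.195.
p = a·p₁ + b·p₂ ≈ (0.492, 0.286, 0.823); φ = arcsin(p_z) ≈ 55.34°, λ = atan2(p_y, p_x) ≈ 30.15°.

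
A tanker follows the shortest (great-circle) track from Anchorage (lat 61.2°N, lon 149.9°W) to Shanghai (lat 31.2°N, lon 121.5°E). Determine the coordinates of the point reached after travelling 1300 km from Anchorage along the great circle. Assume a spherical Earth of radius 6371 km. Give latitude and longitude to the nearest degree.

The haversine formula gives a central angle δ ≈ 1.088 rad (62.4°) between the endpoints. The total great-circle distance is δ·R ≈ 1.088 × 6371 ≈ 6933 km, so the target fraction is f = 1300/6933 ≈ 0.187.
Interpolate at f ≈ 0.187 with slerp weights a = sin((1−f)δ)/sin δ ≈ 0.873, b = sin(fδ)/sin δ ≈ 0.229.
p = a·p₁ + b·p₂ ≈ (-0.466, -0.044, 0.884); φ = arcsin(p_z) ≈ 62.08°, λ = atan2(p_y, p_x) ≈ -174.59°.

≈ lat 62°N, lon 175°W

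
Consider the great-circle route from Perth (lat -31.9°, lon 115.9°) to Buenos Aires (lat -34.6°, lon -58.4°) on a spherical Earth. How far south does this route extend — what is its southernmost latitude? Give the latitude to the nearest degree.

The great circle lies in the plane with unit normal n̂ = (p₁ × p₂)/|p₁ × p₂|.
Here n̂_z ≈ -0.076; the vertex latitude is φ_max = arccos|n̂_z| ≈ 85.7°.
Check via Clairaut: cos φ_max = |cos φ₁| · sin C = cos(31.9°)·sin(174.9°) ≈ 0.076, again giving ≈ 85.7°.

≈ -86°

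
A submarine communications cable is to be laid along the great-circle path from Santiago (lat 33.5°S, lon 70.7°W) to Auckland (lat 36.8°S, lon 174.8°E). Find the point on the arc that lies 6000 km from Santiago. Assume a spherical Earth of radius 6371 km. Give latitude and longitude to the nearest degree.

Convert each endpoint to a unit vector on the sphere (x = cos φ cos λ, y = cos φ sin λ, z = sin φ).
The central angle between the endpoints is δ = arccos(p₁·p₂) ≈ 1.517 rad (86.9°). The total great-circle distance is δ·R ≈ 1.517 × 6371 ≈ 9665 km, so the target fraction is f = 6000/9665 ≈ 0.621.
Interpolate at f ≈ 0.621 with slerp weights a = sin((1−f)δ)/sin δ ≈ 0.545, b = sin(fδ)/sin δ ≈ 0.810.
p = a·p₁ + b·p₂ ≈ (-0.496, -0.370, -0.786); φ = arcsin(p_z) ≈ -51.79°, λ = atan2(p_y, p_x) ≈ -143.25°.

≈ lat 52°S, lon 143°W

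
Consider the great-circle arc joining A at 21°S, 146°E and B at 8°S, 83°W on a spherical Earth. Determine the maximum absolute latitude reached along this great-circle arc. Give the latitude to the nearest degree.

≈ 33°S

The great circle lies in the plane with unit normal n̂ = (p₁ × p₂)/|p₁ × p₂|.
Here n̂_z ≈ +0.840; the vertex latitude is φ_max = arccos|n̂_z| ≈ 32.9°.
Check via Clairaut: cos φ_max = |cos φ₁| · sin C = cos(21.0°)·sin(115.9°) ≈ 0.840, again giving ≈ 32.9°.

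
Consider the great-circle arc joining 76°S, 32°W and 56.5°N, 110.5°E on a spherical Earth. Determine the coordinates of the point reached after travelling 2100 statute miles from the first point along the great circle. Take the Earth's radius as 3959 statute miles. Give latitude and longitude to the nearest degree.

≈ 65°S, 66°E

Convert each endpoint to a unit vector on the sphere (x = cos φ cos λ, y = cos φ sin λ, z = sin φ).
The central angle between the endpoints is δ = arccos(p₁·p₂) ≈ 2.726 rad (156.2°). The total great-circle distance is δ·R ≈ 2.726 × 3959 ≈ 10794 mi, so the target fraction is f = 2100/10794 ≈ 0.195.
Interpolate at f ≈ 0.195 with slerp weights a = sin((1−f)δ)/sin δ ≈ 2.010, b = sin(fδ)/sin δ ≈ 1.254.
p = a·p₁ + b·p₂ ≈ (0.170, 0.391, -0.905); φ = arcsin(p_z) ≈ -64.78°, λ = atan2(p_y, p_x) ≈ 66.49°.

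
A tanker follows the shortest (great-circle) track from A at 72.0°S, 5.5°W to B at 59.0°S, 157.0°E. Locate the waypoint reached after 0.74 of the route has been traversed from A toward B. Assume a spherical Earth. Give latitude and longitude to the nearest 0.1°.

≈ 71.4°S, 152.1°E

Convert each endpoint to a unit vector on the sphere (x = cos φ cos λ, y = cos φ sin λ, z = sin φ).
The central angle between the endpoints is δ = arccos(p₁·p₂) ≈ 0.845 rad (48.4°).
Interpolate at f = 0.74 with slerp weights a = sin((1−f)δ)/sin δ ≈ 0.291, b = sin(fδ)/sin δ ≈ 0.783.
p = a·p₁ + b·p₂ ≈ (-0.281, 0.149, -0.948); φ = arcsin(p_z) ≈ -71.44°, λ = atan2(p_y, p_x) ≈ 152.12°.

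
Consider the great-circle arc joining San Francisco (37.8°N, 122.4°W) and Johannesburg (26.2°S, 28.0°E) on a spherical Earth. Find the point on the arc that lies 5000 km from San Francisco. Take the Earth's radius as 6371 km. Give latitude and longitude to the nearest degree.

The haversine formula gives a central angle δ ≈ 2.662 rad (152.5°) between the endpoints. The total great-circle distance is δ·R ≈ 2.662 × 6371 ≈ 16958 km, so the target fraction is f = 5000/16958 ≈ 0.295.
Interpolate at f ≈ 0.295 with slerp weights a = sin((1−f)δ)/sin δ ≈ 2.065, b = sin(fδ)/sin δ ≈ 1.531.
p = a·p₁ + b·p₂ ≈ (0.338, -0.733, 0.590); φ = arcsin(p_z) ≈ 36.16°, λ = atan2(p_y, p_x) ≈ -65.23°.

≈ 36°N, 65°W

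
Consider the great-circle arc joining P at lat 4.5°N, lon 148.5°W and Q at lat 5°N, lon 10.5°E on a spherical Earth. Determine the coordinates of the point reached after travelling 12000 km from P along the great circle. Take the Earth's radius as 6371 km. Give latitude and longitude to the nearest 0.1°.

Write both endpoints as unit vectors p₁, p₂ with components (cos φ cos λ, cos φ sin λ, sin φ).
The central angle between the endpoints is δ = arccos(p₁·p₂) ≈ 2.740 rad (157.0°). The total great-circle distance is δ·R ≈ 2.740 × 6371 ≈ 17455 km, so the target fraction is f = 12000/17455 ≈ 0.687.
Interpolate at f ≈ 0.687 with slerp weights a = sin((1−f)δ)/sin δ ≈ 1.931, b = sin(fδ)/sin δ ≈ 2.432.
p = a·p₁ + b·p₂ ≈ (0.741, -0.564, 0.364); φ = arcsin(p_z) ≈ 21.32°, λ = atan2(p_y, p_x) ≈ -37.28°.

≈ lat 21.3°N, lon 37.3°W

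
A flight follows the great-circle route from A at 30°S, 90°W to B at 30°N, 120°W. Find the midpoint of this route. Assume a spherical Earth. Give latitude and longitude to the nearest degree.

≈ 0°N, 105°W

From cos δ = sin φ₁ sin φ₂ + cos φ₁ cos φ₂ cos Δλ, the central angle is δ ≈ 1.160 rad (66.5°).
Interpolate at f = 1/2 with slerp weights a = sin((1−f)δ)/sin δ ≈ 0.598, b = sin(fδ)/sin δ ≈ 0.598.
p = a·p₁ + b·p₂ ≈ (-0.259, -0.966, 0.000); φ = arcsin(p_z) ≈ 0.00°, λ = atan2(p_y, p_x) ≈ -105.00°.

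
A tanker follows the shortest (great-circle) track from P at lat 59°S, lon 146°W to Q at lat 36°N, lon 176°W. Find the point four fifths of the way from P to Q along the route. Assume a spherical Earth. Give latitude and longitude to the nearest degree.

The haversine formula gives a central angle δ ≈ 1.714 rad (98.2°) between the endpoints.
Interpolate at f = 4/5 with slerp weights a = sin((1−f)δ)/sin δ ≈ 0.340, b = sin(fδ)/sin δ ≈ 0.990.
p = a·p₁ + b·p₂ ≈ (-0.944, -0.154, 0.291); φ = arcsin(p_z) ≈ 16.92°, λ = atan2(p_y, p_x) ≈ -170.75°.

≈ lat 17°N, lon 171°W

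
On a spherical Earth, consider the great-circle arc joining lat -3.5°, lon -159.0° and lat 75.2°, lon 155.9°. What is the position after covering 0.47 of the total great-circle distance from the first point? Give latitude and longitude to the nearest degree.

Write both endpoints as unit vectors p₁, p₂ with components (cos φ cos λ, cos φ sin λ, sin φ).
The central angle between the endpoints is δ = arccos(p₁·p₂) ≈ 1.450 rad (83.1°).
Interpolate at f = 0.47 with slerp weights a = sin((1−f)δ)/sin δ ≈ 0.700, b = sin(fδ)/sin δ ≈ 0.634.
p = a·p₁ + b·p₂ ≈ (-0.800, -0.184, 0.571); φ = arcsin(p_z) ≈ 34.80°, λ = atan2(p_y, p_x) ≈ -167.04°.

≈ lat 35°, lon -167°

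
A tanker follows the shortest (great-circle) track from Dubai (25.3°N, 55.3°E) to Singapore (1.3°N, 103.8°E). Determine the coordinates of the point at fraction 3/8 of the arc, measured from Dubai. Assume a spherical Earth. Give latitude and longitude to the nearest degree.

≈ (18°N, 75°E)

From cos δ = sin φ₁ sin φ₂ + cos φ₁ cos φ₂ cos Δλ, the central angle is δ ≈ 0.916 rad (52.5°).
Interpolate at f = 3/8 with slerp weights a = sin((1−f)δ)/sin δ ≈ 0.683, b = sin(fδ)/sin δ ≈ 0.425.
p = a·p₁ + b·p₂ ≈ (0.250, 0.920, 0.302); φ = arcsin(p_z) ≈ 17.55°, λ = atan2(p_y, p_x) ≈ 74.78°.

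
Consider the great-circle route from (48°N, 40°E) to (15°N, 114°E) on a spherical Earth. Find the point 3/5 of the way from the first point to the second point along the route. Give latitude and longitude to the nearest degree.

≈ (33°N, 92°E)

From cos δ = sin φ₁ sin φ₂ + cos φ₁ cos φ₂ cos Δλ, the central angle is δ ≈ 1.191 rad (68.3°).
Interpolate at f = 3/5 with slerp weights a = sin((1−f)δ)/sin δ ≈ 0.494, b = sin(fδ)/sin δ ≈ 0.706.
p = a·p₁ + b·p₂ ≈ (-0.024, 0.835, 0.550); φ = arcsin(p_z) ≈ 33.34°, λ = atan2(p_y, p_x) ≈ 91.65°.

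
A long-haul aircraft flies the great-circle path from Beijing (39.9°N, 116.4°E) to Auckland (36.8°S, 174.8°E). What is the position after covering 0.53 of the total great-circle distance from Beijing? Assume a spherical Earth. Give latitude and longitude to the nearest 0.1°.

From cos δ = sin φ₁ sin φ₂ + cos φ₁ cos φ₂ cos Δλ, the central angle is δ ≈ 1.633 rad (93.6°).
Interpolate at f = 0.53 with slerp weights a = sin((1−f)δ)/sin δ ≈ 0.696, b = sin(fδ)/sin δ ≈ 0.763.
p = a·p₁ + b·p₂ ≈ (-0.846, 0.533, -0.011); φ = arcsin(p_z) ≈ -0.62°, λ = atan2(p_y, p_x) ≈ 147.76°.

≈ (0.6°S, 147.8°E)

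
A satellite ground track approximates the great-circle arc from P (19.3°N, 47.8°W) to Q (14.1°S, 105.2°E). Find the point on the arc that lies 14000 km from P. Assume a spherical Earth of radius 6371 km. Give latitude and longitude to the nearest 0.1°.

≈ (5.6°S, 78.4°E)

The haversine formula gives a central angle δ ≈ 2.682 rad (153.7°) between the endpoints. The total great-circle distance is δ·R ≈ 2.682 × 6371 ≈ 17085 km, so the target fraction is f = 14000/17085 ≈ 0.819.
Interpolate at f ≈ 0.819 with slerp weights a = sin((1−f)δ)/sin δ ≈ 1.049, b = sin(fδ)/sin δ ≈ 1.825.
p = a·p₁ + b·p₂ ≈ (0.201, 0.975, -0.098); φ = arcsin(p_z) ≈ -5.62°, λ = atan2(p_y, p_x) ≈ 78.35°.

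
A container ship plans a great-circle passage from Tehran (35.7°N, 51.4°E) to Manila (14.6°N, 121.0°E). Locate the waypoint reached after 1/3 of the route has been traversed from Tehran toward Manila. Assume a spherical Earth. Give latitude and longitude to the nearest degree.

≈ 33°N, 78°E

Write both endpoints as unit vectors p₁, p₂ with components (cos φ cos λ, cos φ sin λ, sin φ).
The central angle between the endpoints is δ = arccos(p₁·p₂) ≈ 1.136 rad (65.1°).
Interpolate at f = 1/3 with slerp weights a = sin((1−f)δ)/sin δ ≈ 0.758, b = sin(fδ)/sin δ ≈ 0.408.
p = a·p₁ + b·p₂ ≈ (0.181, 0.819, 0.545); φ = arcsin(p_z) ≈ 33.01°, λ = atan2(p_y, p_x) ≈ 77.56°.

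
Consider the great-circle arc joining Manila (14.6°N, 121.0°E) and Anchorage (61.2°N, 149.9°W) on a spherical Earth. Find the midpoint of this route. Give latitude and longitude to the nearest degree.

≈ 46°N, 147°E

From cos δ = sin φ₁ sin φ₂ + cos φ₁ cos φ₂ cos Δλ, the central angle is δ ≈ 1.341 rad (76.8°).
Interpolate at f = 1/2 with slerp weights a = sin((1−f)δ)/sin δ ≈ 0.638, b = sin(fδ)/sin δ ≈ 0.638.
p = a·p₁ + b·p₂ ≈ (-0.584, 0.375, 0.720); φ = arcsin(p_z) ≈ 46.05°, λ = atan2(p_y, p_x) ≈ 147.29°.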